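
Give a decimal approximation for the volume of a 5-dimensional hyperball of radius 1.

V_5(1) = π^(5/2) · (1)^5 / Γ(5/2 + 1) = 8·π^2/15 ≈ 5.26379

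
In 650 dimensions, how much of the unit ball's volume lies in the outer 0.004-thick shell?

Shell fraction = 1 - (1-0.004)^650 ≈ 0.926113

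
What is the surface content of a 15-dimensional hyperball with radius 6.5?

The surface area of an n-ball is 2π^(n/2) r^(n-1) / Γ(n/2). For n=15, r=6.5: 302875106592253·π^7/665280 ≈ 1.37502e+12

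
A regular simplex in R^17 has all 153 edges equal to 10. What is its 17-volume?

V_17 = √(18) · 10^17 / (17! · 2^(17/2)) ≈ 3.29468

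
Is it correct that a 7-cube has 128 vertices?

True. The 7-cube has 2^7 = 128 vertices.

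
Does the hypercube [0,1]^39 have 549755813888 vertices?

True. The 39-cube has 2^39 = 549755813888 vertices.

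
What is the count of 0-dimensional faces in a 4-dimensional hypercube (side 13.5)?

Number of 0-faces = C(4,0) · 2^(4-0) = 1 · 16 = 16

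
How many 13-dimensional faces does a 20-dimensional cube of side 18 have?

An n-cube has C(n,k)·2^(n-k) k-faces. Here C(20,13)·2^7 = 77520·128 = 9922560.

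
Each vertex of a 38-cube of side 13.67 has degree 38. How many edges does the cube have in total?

An n-cube has n·2^(n-1) edges. With n = 38: 38·137438953472 = 5222680231936.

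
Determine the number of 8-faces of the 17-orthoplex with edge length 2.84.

An n-cross-polytope has 2^(k+1)·C(n,k+1) k-faces. Here 2^9·C(17,9) = 512·24310 = 12446720.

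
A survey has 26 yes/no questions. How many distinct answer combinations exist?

Each vertex is a binary string of length 26, so there are 2^26 = 67108864.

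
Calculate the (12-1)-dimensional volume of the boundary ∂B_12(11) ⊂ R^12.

S_12(11) = 2·π^(12/2)·(11)^11 / Γ(12/2) = 285311670611·π^6/60 ≈ 4.57159e+12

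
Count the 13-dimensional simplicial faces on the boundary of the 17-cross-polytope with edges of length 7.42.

Number of 13-faces = 2^(13+1) · C(17,13+1) = 16384 · 680 = 11141120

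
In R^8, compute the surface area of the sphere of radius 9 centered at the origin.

|∂B_8(9)| = 1594323·π^4 ≈ 1.55302e+08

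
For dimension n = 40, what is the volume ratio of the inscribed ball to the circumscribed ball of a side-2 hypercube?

The radii are 2/2 and 2√40/2, so the volume ratio is (1/√40)^40 = 40^{-40/2} ≈ 9.09495e-33.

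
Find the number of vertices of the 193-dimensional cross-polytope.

The vertices are ±e_1, ..., ±e_193, so there are 2·193 = 386.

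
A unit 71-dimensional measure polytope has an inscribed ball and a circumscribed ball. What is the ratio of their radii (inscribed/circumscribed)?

Ratio = (s/2)/(s√71/2) = 71^(-1/2) ≈ 0.118678.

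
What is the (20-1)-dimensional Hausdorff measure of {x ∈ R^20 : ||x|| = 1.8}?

|∂B_20(1.8)| ≈ 36554.7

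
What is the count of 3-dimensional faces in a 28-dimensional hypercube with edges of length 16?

Choose 3 of 28 axes to span the face (C(28,3) = 3276 ways), then fix each of the remaining 25 coordinates at one of its two extreme values (2^25 = 33554432 ways): 3276·33554432 = 109924319232.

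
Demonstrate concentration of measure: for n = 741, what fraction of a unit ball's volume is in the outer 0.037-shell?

1 - (1-0.037)^741 ≈ 1 - 7.363e-13 ≈ (100 - 7.36e-11)%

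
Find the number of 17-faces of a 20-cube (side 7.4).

f_17(20-cube) = (20 choose 17) · 2^3 = 9120.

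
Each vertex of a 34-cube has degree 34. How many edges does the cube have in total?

The 34-cube has n·2^(n-1) = 34·2^33 = 34·8589934592 = 292057776128 edges.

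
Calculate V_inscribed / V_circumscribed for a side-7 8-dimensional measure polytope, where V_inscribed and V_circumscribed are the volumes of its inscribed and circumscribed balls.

V_in/V_out = n^(-n/2) = 8^(-8/2) ≈ 0.000244141.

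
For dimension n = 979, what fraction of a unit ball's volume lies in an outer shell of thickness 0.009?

1 - (1-0.009)^979 ≈ 0.999857 ≈ 99.9857%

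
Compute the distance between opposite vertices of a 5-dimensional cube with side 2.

d = √(2² + 2² + ... + 2²) [5 terms] = √(5·2²) = 2√5 ≈ 4.47214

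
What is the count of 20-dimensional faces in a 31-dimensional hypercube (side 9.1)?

Choose 20 of 31 axes to span the face (C(31,20) = 84672315 ways), then fix each of the remaining 11 coordinates at one of its two extreme values (2^11 = 2048 ways): 84672315·2048 = 173408901120.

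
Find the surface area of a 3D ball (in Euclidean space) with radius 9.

S = n·V_n(r)/r = 3·V_3(9)/9 (volume-to-surface relation), giving 4πr² = 4π·(9)² ≈ 1017.88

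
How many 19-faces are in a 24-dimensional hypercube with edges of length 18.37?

An n-cube has C(n,k)·2^(n-k) k-faces. Here C(24,19)·2^5 = 42504·32 = 1360128.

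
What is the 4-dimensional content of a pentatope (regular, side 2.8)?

For a regular n-simplex with edge a, V = (a^n / n!)·√((n+1)/2^n). With a=2.8, n=4: V ≈ 1.43168.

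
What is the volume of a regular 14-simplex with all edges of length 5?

For a regular n-simplex with edge a, V = (a^n / n!)·√((n+1)/2^n). With a=5, n=14: V ≈ 0.0021184.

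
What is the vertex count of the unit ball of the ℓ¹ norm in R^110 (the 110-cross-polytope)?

An n-cross-polytope has 2n vertices; here n = 110, giving 220.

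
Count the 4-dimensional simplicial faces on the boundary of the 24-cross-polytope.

Number of 4-faces = 2^(4+1) · C(24,4+1) = 32 · 42504 = 1360128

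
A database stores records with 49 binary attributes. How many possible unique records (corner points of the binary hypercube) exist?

An n-cube has 2^n vertices; for n = 49 that is 2^49 = 562949953421312.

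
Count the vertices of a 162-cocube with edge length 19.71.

The 162-dimensional cross-polytope has 2n = 2·162 = 324 vertices.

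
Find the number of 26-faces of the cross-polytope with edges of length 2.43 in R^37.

f_26(37-orthoplex) = 2^27 · (37 choose 27) = 46752079447851008.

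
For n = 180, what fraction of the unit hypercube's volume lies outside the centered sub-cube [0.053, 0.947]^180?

Shell fraction = 1 - (1-0.106)^180 ≈ 0.9999999983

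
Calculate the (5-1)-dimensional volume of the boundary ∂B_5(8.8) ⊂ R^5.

|∂B_5(8.8)| ≈ 157833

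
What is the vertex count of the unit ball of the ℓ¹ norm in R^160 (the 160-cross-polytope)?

The vertices are ±e_1, ..., ±e_160, so there are 2·160 = 320.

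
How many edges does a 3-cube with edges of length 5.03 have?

An n-cube has n·2^(n-1) edges. With n = 3: 3·4 = 12.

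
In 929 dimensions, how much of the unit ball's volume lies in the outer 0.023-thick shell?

1 - (1-0.023)^929 ≈ 1 - 4.093e-10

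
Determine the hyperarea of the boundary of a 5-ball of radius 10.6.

S_5(10.6) = 2·π^(5/2)·(10.6)^4 / Γ(5/2) ≈ 332271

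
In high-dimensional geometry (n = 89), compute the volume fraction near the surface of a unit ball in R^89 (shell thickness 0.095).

1 - (1-0.095)^89 ≈ 0.999861 ≈ 99.9861%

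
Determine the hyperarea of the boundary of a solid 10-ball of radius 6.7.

|∂B_10(6.7)| ≈ 6.93811e+08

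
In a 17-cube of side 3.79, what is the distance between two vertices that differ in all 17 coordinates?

Diagonal = √17 · 3.79 ≈ 15.6266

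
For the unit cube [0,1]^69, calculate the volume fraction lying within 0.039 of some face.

1 - (1 - 2·0.039)^69 = 1 - 0.922^69 ≈ 0.996315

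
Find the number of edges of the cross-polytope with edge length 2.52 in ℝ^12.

Each 1-face is the convex hull of 2 vertices, one chosen as ±e_i from each of 2 distinct axes: 2^2·C(12,2) = 264.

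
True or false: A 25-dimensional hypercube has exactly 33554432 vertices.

True. The 25-cube has 2^25 = 33554432 vertices.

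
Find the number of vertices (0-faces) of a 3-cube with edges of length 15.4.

An n-cube has C(n,k)·2^(n-k) k-faces. Here C(3,0)·2^3 = 1·8 = 8.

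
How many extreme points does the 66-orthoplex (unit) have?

The 66-dimensional cross-polytope has 2n = 2·66 = 132 vertices.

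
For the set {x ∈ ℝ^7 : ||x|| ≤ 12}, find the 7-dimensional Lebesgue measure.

V_7(12) = π^(7/2) · (12)^7 / Γ(7/2 + 1) = 191102976·π^3/35 ≈ 1.69297e+08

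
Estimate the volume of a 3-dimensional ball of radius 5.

V_3(5) = π^(3/2) · (5)^3 / Γ(3/2 + 1) = 500·π/3 ≈ 523.599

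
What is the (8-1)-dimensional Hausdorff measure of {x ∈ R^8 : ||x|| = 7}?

The surface area of an n-ball is 2π^(n/2) r^(n-1) / Γ(n/2). For n=8, r=7: 823543·π^4/3 ≈ 2.67402e+07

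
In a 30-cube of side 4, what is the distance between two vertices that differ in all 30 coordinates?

The space diagonal of an n-cube of side s is s√n. Here 4·√30 ≈ 21.9089.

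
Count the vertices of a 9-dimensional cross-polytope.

An n-cross-polytope has 2n vertices; here n = 9, giving 18.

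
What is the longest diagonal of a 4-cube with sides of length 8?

d = √(8² + 8² + ... + 8²) [4 terms] = √(4·8²) = 8√4 = 16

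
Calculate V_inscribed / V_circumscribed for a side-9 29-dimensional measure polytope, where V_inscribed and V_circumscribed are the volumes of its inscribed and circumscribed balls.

Volume scales as r^n, and r_in/r_out = 1/√29, giving (1/√29)^29 ≈ 6.24064e-22.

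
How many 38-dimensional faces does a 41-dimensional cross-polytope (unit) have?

f_38(41-orthoplex) = 2^39 · (41 choose 39) = 450799767388160.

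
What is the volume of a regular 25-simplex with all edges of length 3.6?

V_25 = √(26) · 3.6^25 / (25! · 2^(25/2)) ≈ 4.587e-15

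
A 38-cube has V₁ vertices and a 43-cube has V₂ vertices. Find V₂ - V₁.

V₁ = 2^38 = 274877906944. V₂ = 2^43 = 8796093022208. V₂ - V₁ = 8521215115264.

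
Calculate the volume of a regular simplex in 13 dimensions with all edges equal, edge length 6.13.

For a regular n-simplex with edge a, V = (a^n / n!)·√((n+1)/2^n). With a=6.13, n=13: V ≈ 0.114571.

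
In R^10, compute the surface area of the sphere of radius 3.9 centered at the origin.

|∂B_10(3.9)| ≈ 5.32292e+06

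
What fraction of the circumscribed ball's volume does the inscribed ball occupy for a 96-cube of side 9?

The radii are 9/2 and 9√96/2, so the volume ratio is (1/√96)^96 = 96^{-96/2} ≈ 7.09546e-96.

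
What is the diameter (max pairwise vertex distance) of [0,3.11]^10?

The space diagonal of an n-cube of side s is s√n. Here 3.11·√10 ≈ 9.83468.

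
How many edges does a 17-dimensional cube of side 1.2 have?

Number of 1-faces = C(17,1)·2^(17-1) = 17·65536 = 1114112.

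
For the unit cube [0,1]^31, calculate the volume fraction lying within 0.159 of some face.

1 - (1 - 2·0.159)^31 = 1 - 0.682^31 ≈ 0.999993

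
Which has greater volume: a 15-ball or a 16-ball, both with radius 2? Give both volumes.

V_15(2) ≈ 12499.1. V_16(2) ≈ 15422.6. The 16-ball is larger.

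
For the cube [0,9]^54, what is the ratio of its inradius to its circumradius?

Ratio = (s/2)/(s√54/2) = 54^(-1/2) ≈ 0.136083.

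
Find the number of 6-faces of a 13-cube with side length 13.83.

Number of 6-faces = C(13,6) · 2^(13-6) = 1716 · 128 = 219648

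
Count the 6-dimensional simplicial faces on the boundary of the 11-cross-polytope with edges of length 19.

Each 6-face is the convex hull of 7 vertices, one chosen as ±e_i from each of 7 distinct axes: 2^7·C(11,7) = 42240.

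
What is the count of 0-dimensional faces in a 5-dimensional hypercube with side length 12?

Number of 0-faces = C(5,0) · 2^(5-0) = 1 · 32 = 32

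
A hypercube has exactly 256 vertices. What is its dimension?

The n-cube has 2^n vertices, and 256 = 2^8, so n = 8.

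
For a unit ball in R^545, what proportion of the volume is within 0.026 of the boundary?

Shell fraction = 1 - (1-0.026)^545 ≈ 0.9999994184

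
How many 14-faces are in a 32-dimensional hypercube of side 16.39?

f_14(32-cube) = (32 choose 14) · 2^18 = 123584013926400.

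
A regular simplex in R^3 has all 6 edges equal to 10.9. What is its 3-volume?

Volume = (√2/12) · 10.9³ = 152.621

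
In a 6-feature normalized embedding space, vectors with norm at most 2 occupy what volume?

V_6(2) = π^(6/2) · (2)^6 / Γ(6/2 + 1) = 32·π^3/3 ≈ 330.734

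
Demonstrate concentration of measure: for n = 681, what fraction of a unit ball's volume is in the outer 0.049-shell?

1 - (1-0.049)^681 ≈ 1 - 1.383e-15 ≈ (100 - 1.33e-13)%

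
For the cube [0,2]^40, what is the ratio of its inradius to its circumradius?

For an n-cube of any side s, the inradius is s/2 and the circumradius is s√n/2, so the ratio is 1/√40 ≈ 0.158114.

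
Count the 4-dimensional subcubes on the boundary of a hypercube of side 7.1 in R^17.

Choose 4 of 17 axes to span the face (C(17,4) = 2380 ways), then fix each of the remaining 13 coordinates at one of its two extreme values (2^13 = 8192 ways): 2380·8192 = 19496960.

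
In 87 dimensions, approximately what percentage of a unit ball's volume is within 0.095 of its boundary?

1 - (1-0.095)^87 ≈ 0.999831 ≈ 99.9831%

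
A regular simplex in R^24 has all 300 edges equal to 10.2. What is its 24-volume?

Volume = 10.2^24 · √(25/2^24) / 24! ≈ 0.00316452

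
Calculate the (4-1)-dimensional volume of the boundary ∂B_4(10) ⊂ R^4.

The surface area of an n-ball is 2π^(n/2) r^(n-1) / Γ(n/2). For n=4, r=10: 2000·π^2 ≈ 19739.2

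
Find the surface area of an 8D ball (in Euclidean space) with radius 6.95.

The surface area of an n-ball is 2π^(n/2) r^(n-1) / Γ(n/2). For n=8, r=6.95: 2.54315e+07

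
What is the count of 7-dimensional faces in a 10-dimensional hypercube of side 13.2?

Choose 7 of 10 axes to span the face (C(10,7) = 120 ways), then fix each of the remaining 3 coordinates at one of its two extreme values (2^3 = 8 ways): 120·8 = 960.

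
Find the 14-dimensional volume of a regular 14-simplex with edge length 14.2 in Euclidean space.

V_14 = √(15) · 14.2^14 / (14! · 2^(14/2)) ≈ 4703.97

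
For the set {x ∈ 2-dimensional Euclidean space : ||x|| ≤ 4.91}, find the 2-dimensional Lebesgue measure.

The n-ball volume is π^(n/2)·r^n/Γ(n/2+1). With n=2, r=4.91: V ≈ 75.7378.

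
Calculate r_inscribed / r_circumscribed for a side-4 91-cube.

r_in = 4/2 (half the side); r_out = 4√91/2 (half the diagonal). Ratio = 1/√91 ≈ 0.104828.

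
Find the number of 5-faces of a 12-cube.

Number of 5-faces = C(12,5) · 2^(12-5) = 792 · 128 = 101376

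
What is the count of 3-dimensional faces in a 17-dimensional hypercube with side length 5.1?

f_3(17-cube) = (17 choose 3) · 2^14 = 11141120.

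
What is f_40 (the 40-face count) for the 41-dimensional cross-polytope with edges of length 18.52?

Each 40-face is the convex hull of 41 vertices, one chosen as ±e_i from each of 41 distinct axes: 2^41·C(41,41) = 2199023255552.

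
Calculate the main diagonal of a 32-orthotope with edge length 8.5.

d = √(8.5² + 8.5² + ... + 8.5²) [32 terms] = √(32·8.5²) = 8.5√32 ≈ 48.0833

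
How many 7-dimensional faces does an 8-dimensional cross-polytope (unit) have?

An n-cross-polytope has 2^(k+1)·C(n,k+1) k-faces. Here 2^8·C(8,8) = 256·1 = 256.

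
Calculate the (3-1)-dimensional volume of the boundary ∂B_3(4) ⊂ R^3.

|∂B_3(4)| = 4πr² = 4π·(4)² ≈ 201.062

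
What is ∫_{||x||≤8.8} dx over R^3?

Volume = π^{3/2}·(8.8)^3/Γ(5/2) ≈ 2854.54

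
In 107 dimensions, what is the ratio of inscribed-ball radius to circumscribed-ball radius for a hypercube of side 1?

r_in = 1/2 (half the side); r_out = 1√107/2 (half the diagonal). Ratio = 1/√107 ≈ 0.0966736.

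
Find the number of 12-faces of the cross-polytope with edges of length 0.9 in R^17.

Each 12-face is the convex hull of 13 vertices, one chosen as ±e_i from each of 13 distinct axes: 2^13·C(17,13) = 19496960.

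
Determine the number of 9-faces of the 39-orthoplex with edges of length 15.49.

f_9(39-orthoplex) = 2^10 · (39 choose 10) = 651003285504.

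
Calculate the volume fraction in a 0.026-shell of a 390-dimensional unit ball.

V(inner)/V(outer) = ((1-0.026)/1)^390 ≈ 3.451e-05, so the shell fraction is 0.999965.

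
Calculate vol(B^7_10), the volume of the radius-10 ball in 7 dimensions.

V = 32000000·π^3/21 ≈ 4.72477e+07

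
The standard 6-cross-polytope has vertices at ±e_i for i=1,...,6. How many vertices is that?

An n-cross-polytope has 2n vertices; here n = 6, giving 12.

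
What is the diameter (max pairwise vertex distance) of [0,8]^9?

The space diagonal of an n-cube of side s is s√n. Here 8·√9 = 24.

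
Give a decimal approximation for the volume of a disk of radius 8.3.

The n-ball volume is π^(n/2)·r^n/Γ(n/2+1). With n=2, r=8.3: V ≈ 216.424.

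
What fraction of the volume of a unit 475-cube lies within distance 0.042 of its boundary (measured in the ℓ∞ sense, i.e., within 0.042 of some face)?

Shell fraction = 1 - (1-0.084)^475 ≈ 1 - 7.95e-19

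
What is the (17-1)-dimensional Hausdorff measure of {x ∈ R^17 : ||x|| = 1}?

S_17(1) = 2·π^(17/2)·(1)^16 / Γ(17/2) = 512·π^8/2027025 ≈ 2.39668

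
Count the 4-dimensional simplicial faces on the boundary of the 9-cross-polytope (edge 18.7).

Each 4-face is the convex hull of 5 vertices, one chosen as ±e_i from each of 5 distinct axes: 2^5·C(9,5) = 4032.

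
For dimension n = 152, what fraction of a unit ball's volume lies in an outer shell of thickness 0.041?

1 - (1-0.041)^152 ≈ 0.998276 ≈ 99.83%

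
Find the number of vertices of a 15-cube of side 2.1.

The 15-cube has 2^15 = 32768 vertices.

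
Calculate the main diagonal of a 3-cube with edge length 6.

d = √(6² + 6² + ... + 6²) [3 terms] = √(3·6²) = 6√3 ≈ 10.3923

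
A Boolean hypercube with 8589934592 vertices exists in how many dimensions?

The n-cube has 2^n vertices, and 8589934592 = 2^33, so n = 33.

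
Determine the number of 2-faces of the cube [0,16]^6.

Number of 2-faces = C(6,2) · 2^(6-2) = 15 · 16 = 240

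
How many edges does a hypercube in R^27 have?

The 27-cube has n·2^(n-1) = 27·2^26 = 27·67108864 = 1811939328 edges.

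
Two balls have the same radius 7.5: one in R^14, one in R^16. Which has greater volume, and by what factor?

V_14(7.5) ≈ 1.06777e+12, V_16(7.5) ≈ 2.35862e+13. The 16-ball is larger by a factor of 22.09.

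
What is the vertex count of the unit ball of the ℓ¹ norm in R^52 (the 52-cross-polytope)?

The vertices are ±e_1, ..., ±e_52, so there are 2·52 = 104.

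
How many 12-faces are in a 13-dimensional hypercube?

Choose 12 of 13 axes to span the face (C(13,12) = 13 ways), then fix each of the remaining 1 coordinate at one of its two extreme values (2^1 = 2 ways): 13·2 = 26.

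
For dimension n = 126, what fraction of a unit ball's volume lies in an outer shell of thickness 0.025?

1 - (1-0.025)^126 ≈ 0.95883 ≈ 95.88%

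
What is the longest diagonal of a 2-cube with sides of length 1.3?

||(1.3,1.3,...,1.3)|| = √(2)·1.3 ≈ 1.83848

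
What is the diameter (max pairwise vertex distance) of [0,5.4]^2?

||(5.4,5.4,...,5.4)|| = √(2)·5.4 ≈ 7.63675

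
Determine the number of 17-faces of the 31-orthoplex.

Number of 17-faces = 2^(17+1) · C(31,17+1) = 262144 · 206253075 = 54068006092800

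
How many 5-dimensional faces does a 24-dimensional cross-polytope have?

An n-cross-polytope has 2^(k+1)·C(n,k+1) k-faces. Here 2^6·C(24,6) = 64·134596 = 8614144.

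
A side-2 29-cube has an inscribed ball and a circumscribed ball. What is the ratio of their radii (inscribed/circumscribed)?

r_in / r_out = (2/2) / (2√29/2) = 1/√29 ≈ 0.185695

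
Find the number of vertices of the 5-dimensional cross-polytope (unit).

Number of vertices = 2n = 10.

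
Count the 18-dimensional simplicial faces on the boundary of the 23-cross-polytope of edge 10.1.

f_18(23-orthoplex) = 2^19 · (23 choose 19) = 4642570240.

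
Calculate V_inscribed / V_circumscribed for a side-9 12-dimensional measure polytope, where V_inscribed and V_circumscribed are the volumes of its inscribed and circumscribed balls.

Volume scales as r^n, and r_in/r_out = 1/√12, giving (1/√12)^12 ≈ 3.34898e-07.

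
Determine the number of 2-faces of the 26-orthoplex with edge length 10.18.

Number of 2-faces = 2^(2+1) · C(26,2+1) = 8 · 2600 = 20800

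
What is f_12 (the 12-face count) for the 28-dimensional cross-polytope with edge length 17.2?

An n-cross-polytope has 2^(k+1)·C(n,k+1) k-faces. Here 2^13·C(28,13) = 8192·37442160 = 306726174720.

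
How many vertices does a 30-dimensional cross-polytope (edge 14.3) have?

An n-cross-polytope has 2n vertices; here n = 30, giving 60.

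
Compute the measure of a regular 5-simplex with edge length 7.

For a regular n-simplex with edge a, V = (a^n / n!)·√((n+1)/2^n). With a=7, n=5: V ≈ 60.647.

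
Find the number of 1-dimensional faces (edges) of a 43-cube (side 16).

The 43-cube has n·2^(n-1) = 43·2^42 = 43·4398046511104 = 189115999977472 edges.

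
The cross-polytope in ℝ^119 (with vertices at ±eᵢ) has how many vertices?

The 119-dimensional cross-polytope has 2n = 2·119 = 238 vertices.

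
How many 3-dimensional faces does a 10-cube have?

An n-cube has C(n,k)·2^(n-k) k-faces. Here C(10,3)·2^7 = 120·128 = 15360.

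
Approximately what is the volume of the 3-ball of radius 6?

Volume = π^{3/2}·(6)^3/Γ(5/2) = 288·π ≈ 904.779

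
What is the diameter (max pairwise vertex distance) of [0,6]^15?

d = √(6² + 6² + ... + 6²) [15 terms] = √(15·6²) = 6√15 ≈ 23.2379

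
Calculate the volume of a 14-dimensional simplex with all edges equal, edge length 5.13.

For a regular n-simplex with edge a, V = (a^n / n!)·√((n+1)/2^n). With a=5.13, n=14: V ≈ 0.00303438.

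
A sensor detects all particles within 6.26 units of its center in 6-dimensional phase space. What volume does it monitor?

The n-ball volume is π^(n/2)·r^n/Γ(n/2+1). With n=6, r=6.26: V ≈ 310989.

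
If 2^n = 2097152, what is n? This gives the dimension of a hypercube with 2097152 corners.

Since 2^n = 2097152, we have n = 21.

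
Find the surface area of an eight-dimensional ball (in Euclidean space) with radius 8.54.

The surface area of an n-ball is 2π^(n/2) r^(n-1) / Γ(n/2). For n=8, r=8.54: 1.07568e+08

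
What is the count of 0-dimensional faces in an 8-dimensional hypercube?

f_0(8-cube) = (8 choose 0) · 2^8 = 256.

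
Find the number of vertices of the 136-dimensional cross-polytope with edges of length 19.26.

The 136-dimensional cross-polytope has 2n = 2·136 = 272 vertices.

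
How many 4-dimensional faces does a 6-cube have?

Choose 4 of 6 axes to span the face (C(6,4) = 15 ways), then fix each of the remaining 2 coordinates at one of its two extreme values (2^2 = 4 ways): 15·4 = 60.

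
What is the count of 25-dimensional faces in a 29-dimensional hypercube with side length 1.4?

Number of 25-faces = C(29,25) · 2^(29-25) = 23751 · 16 = 380016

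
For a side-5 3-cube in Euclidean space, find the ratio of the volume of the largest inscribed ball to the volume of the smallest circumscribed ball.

V_in/V_out = n^(-n/2) = 3^(-3/2) ≈ 0.19245.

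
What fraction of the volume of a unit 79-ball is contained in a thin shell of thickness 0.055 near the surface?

V(inner)/V(outer) = ((1-0.055)/1)^79 ≈ 0.01146, so the shell fraction is 0.988542.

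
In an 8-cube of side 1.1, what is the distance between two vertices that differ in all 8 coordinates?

Diagonal = √8 · 1.1 ≈ 3.11127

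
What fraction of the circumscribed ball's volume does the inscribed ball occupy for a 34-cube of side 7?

V_in/V_out = n^(-n/2) = 34^(-34/2) ≈ 9.22271e-27.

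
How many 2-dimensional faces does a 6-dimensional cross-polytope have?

Number of 2-faces = 2^(2+1) · C(6,2+1) = 8 · 20 = 160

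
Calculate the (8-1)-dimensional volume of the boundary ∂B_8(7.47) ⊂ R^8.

S = n·V_n(r)/r = 8·V_8(7.47)/7.47 (volume-to-surface relation), giving 4.21427e+07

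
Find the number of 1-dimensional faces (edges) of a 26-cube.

Number of 1-faces = C(26,1)·2^(26-1) = 26·33554432 = 872415232.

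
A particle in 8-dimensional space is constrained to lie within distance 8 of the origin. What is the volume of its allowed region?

Volume = π^{8/2}·(8)^8/Γ(5) = 2097152·π^4/3 ≈ 6.80939e+07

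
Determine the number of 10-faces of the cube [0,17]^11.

Choose 10 of 11 axes to span the face (C(11,10) = 11 ways), then fix each of the remaining 1 coordinate at one of its two extreme values (2^1 = 2 ways): 11·2 = 22.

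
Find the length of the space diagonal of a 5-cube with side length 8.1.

||(8.1,8.1,...,8.1)|| = √(5)·8.1 ≈ 18.1122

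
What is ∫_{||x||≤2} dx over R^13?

The n-ball volume is π^(n/2)·r^n/Γ(n/2+1). With n=13, r=2: V = 1048576·π^6/135135 ≈ 7459.87.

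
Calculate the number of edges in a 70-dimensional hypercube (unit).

Number of 1-faces = C(70,1)·2^(70-1) = 70·590295810358705651712 = 41320706725109395619840.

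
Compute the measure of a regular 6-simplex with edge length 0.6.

For a regular n-simplex with edge a, V = (a^n / n!)·√((n+1)/2^n). With a=0.6, n=6: V ≈ 2.14306e-05.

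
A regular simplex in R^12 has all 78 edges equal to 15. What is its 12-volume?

V = (15^12 / 12!) · √((12+1) / 2^12) ≈ 15259.8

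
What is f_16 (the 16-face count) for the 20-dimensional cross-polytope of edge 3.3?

f_16(20-orthoplex) = 2^17 · (20 choose 17) = 149422080.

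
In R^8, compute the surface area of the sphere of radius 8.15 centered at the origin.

The surface area of an n-ball is 2π^(n/2) r^(n-1) / Γ(n/2). For n=8, r=8.15: 7.75499e+07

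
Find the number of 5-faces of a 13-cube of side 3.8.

Number of 5-faces = C(13,5) · 2^(13-5) = 1287 · 256 = 329472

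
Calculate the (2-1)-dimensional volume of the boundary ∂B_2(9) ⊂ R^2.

|∂B_2(9)| = 2πr = 2π·9 ≈ 56.5487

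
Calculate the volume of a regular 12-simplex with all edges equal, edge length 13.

V = (13^12 / 12!) · √((12+1) / 2^12) ≈ 2740.15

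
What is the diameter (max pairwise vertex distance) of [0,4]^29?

d = √(4² + 4² + ... + 4²) [29 terms] = √(29·4²) = 4√29 ≈ 21.5407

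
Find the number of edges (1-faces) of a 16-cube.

Number of 1-faces = C(16,1) · 2^(16-1) = 16 · 32768 = 524288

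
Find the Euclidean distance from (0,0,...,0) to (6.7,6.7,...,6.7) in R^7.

d = √(6.7² + 6.7² + ... + 6.7²) [7 terms] = √(7·6.7²) = 6.7√7 ≈ 17.7265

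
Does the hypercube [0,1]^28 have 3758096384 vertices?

False. The 28-cube has 2^28 = 268435456 vertices.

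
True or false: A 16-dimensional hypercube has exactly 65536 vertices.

True. The 16-cube has 2^16 = 65536 vertices.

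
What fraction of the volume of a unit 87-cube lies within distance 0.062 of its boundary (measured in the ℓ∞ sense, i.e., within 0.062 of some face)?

Shell fraction = 1 - (1-0.124)^87 ≈ 0.99999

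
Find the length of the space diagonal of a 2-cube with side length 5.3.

Diagonal = √2 · 5.3 ≈ 7.49533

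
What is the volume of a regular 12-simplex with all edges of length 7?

V_12 = √(13) · 7^12 / (12! · 2^(12/2)) ≈ 1.62791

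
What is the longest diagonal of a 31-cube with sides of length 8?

The space diagonal of an n-cube of side s is s√n. Here 8·√31 ≈ 44.5421.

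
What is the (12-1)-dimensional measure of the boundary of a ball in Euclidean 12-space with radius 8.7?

The surface area of an n-ball is 2π^(n/2) r^(n-1) / Γ(n/2). For n=12, r=8.7: 3.46306e+11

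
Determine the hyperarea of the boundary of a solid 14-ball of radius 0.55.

|∂B_14(0.55)| ≈ 0.00353559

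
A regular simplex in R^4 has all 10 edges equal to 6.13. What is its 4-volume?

For a regular n-simplex with edge a, V = (a^n / n!)·√((n+1)/2^n). With a=6.13, n=4: V ≈ 32.8894.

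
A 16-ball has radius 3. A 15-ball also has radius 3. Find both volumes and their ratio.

V_16(3) ≈ 1.01302e+07. V_15(3) ≈ 5.47329e+06. Ratio V_16/V_15 ≈ 1.851.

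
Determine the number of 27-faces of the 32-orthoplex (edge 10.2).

An n-cross-polytope has 2^(k+1)·C(n,k+1) k-faces. Here 2^28·C(32,28) = 268435456·35960 = 9652938997760.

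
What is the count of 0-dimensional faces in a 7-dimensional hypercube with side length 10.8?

An n-cube has C(n,k)·2^(n-k) k-faces. Here C(7,0)·2^7 = 1·128 = 128.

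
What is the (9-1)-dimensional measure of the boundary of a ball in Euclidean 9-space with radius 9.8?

The surface area of an n-ball is 2π^(n/2) r^(n-1) / Γ(n/2). For n=9, r=9.8: 2.52562e+09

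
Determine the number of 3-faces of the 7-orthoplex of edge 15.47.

An n-cross-polytope has 2^(k+1)·C(n,k+1) k-faces. Here 2^4·C(7,4) = 16·35 = 560.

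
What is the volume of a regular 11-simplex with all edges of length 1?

For a regular n-simplex with edge a, V = (a^n / n!)·√((n+1)/2^n). With a=1, n=11: V ≈ 1.91765e-09.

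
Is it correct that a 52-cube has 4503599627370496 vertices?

True. The 52-cube has 2^52 = 4503599627370496 vertices.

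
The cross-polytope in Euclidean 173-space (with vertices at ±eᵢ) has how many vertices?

Number of vertices = 2n = 346.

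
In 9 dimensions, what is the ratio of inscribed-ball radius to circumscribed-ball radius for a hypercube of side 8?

r_in = 8/2 (half the side); r_out = 8√9/2 (half the diagonal). Ratio = 1/√9 ≈ 0.333333.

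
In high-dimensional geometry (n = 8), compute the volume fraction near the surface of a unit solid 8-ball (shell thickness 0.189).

1 - (1-0.189)^8 ≈ 0.81286 ≈ 81.29%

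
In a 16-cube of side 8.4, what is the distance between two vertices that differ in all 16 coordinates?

The space diagonal of an n-cube of side s is s√n. Here 8.4·√16 = 33.6.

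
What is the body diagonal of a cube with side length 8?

The space diagonal of an n-cube of side s is s√n. Here 8·√3 ≈ 13.8564.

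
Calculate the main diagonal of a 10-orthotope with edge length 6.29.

||(6.29,6.29,...,6.29)|| = √(10)·6.29 ≈ 19.8907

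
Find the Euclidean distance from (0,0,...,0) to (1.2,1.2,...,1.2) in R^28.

Diagonal = √28 · 1.2 ≈ 6.3498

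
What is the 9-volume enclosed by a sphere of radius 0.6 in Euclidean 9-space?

Volume = π^{9/2}·(0.6)^9/Γ(11/2) ≈ 0.0332414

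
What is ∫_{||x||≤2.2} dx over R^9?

Volume = π^{9/2}·(2.2)^9/Γ(11/2) ≈ 3982.19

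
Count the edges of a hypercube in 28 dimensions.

Number of 1-faces = C(28,1)·2^(28-1) = 28·134217728 = 3758096384.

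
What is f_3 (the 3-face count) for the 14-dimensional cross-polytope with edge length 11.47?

Number of 3-faces = 2^(3+1) · C(14,3+1) = 16 · 1001 = 16016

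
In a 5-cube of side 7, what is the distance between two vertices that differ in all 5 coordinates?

The space diagonal of an n-cube of side s is s√n. Here 7·√5 ≈ 15.6525.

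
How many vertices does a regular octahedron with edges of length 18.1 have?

The 3-dimensional cross-polytope has 2n = 2·3 = 6 vertices.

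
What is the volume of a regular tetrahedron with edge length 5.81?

Volume = (√2/12) · 5.81³ = 23.1133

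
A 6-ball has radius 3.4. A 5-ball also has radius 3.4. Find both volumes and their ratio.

V_6(3.4) ≈ 7983.11. V_5(3.4) ≈ 2391.62. Ratio V_6/V_5 ≈ 3.338.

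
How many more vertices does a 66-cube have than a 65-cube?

The 66-cube has 2^66 = 73786976294838206464 vertices. The 65-cube has 2^65 = 36893488147419103232 vertices. Difference: 73786976294838206464 - 36893488147419103232 = 36893488147419103232.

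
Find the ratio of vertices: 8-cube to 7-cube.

The 8-cube has 2^8 = 256 vertices. The 7-cube has 2^7 = 128 vertices. Ratio: 256/128 = 2.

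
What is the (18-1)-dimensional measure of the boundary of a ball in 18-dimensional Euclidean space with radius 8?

|∂B_18(8)| = 35184372088832·π^9/315 ≈ 3.32957e+15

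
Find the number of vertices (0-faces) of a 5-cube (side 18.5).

Number of 0-faces = C(5,0) · 2^(5-0) = 1 · 32 = 32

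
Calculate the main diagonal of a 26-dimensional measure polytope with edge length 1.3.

d = √(1.3² + 1.3² + ... + 1.3²) [26 terms] = √(26·1.3²) = 1.3√26 ≈ 6.62873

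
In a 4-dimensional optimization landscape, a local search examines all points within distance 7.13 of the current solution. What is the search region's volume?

V_4(7.13) = π^(4/2) · (7.13)^4 / Γ(4/2 + 1) ≈ 12753.5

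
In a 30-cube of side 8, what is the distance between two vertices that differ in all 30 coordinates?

The space diagonal of an n-cube of side s is s√n. Here 8·√30 ≈ 43.8178.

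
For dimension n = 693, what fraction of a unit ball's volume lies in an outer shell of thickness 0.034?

1 - (1-0.034)^693 ≈ 1 - 3.883e-11 ≈ (100 - 3.88e-09)%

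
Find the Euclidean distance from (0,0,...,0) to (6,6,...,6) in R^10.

Diagonal = √10 · 6 ≈ 18.9737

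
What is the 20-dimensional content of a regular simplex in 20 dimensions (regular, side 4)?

For a regular n-simplex with edge a, V = (a^n / n!)·√((n+1)/2^n). With a=4, n=20: V ≈ 2.02248e-09.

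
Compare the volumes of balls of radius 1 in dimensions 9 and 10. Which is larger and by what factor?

V_9(1) ≈ 3.29851, V_10(1) ≈ 2.55016. The 9-ball is larger by a factor of 1.293.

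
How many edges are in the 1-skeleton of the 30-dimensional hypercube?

The 30-cube has n·2^(n-1) = 30·2^29 = 30·536870912 = 16106127360 edges.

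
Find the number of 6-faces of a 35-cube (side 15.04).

Number of 6-faces = C(35,6) · 2^(35-6) = 1623160 · 536870912 = 871427389521920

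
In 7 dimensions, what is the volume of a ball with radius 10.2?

Volume = π^{7/2}·(10.2)^7/Γ(9/2) ≈ 5.42727e+07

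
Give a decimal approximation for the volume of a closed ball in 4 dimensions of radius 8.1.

V_4(8.1) = π^(4/2) · (8.1)^4 / Γ(4/2 + 1) ≈ 21242.7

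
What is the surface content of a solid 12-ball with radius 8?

The surface area of an n-ball is 2π^(n/2) r^(n-1) / Γ(n/2). For n=12, r=8: 2147483648·π^6/15 ≈ 1.37638e+11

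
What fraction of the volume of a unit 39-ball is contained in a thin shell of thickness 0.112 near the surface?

V(inner)/V(outer) = ((1-0.112)/1)^39 ≈ 0.00973, so the shell fraction is 0.99027.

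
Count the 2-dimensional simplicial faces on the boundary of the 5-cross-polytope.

Each 2-face is the convex hull of 3 vertices, one chosen as ±e_i from each of 3 distinct axes: 2^3·C(5,3) = 80.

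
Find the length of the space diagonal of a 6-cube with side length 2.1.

d = √(2.1² + 2.1² + ... + 2.1²) [6 terms] = √(6·2.1²) = 2.1√6 ≈ 5.14393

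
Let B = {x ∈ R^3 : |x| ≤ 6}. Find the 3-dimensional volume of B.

V_3(6) = π^(3/2) · (6)^3 / Γ(3/2 + 1) = 288·π ≈ 904.779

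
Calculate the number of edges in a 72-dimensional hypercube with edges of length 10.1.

An n-cube has n·2^(n-1) edges. With n = 72: 72·2361183241434822606848 = 170005193383307227693056.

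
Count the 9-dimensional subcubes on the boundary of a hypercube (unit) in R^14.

Choose 9 of 14 axes to span the face (C(14,9) = 2002 ways), then fix each of the remaining 5 coordinates at one of its two extreme values (2^5 = 32 ways): 2002·32 = 64064.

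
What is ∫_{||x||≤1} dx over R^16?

V_16(1) = π^(16/2) · (1)^16 / Γ(16/2 + 1) = π^8/40320 ≈ 0.235331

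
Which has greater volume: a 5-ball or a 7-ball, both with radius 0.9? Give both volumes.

V_5(0.9) ≈ 3.10821. V_7(0.9) ≈ 2.25984. The 5-ball is larger.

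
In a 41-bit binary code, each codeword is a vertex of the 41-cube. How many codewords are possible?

The 41-cube has 2^41 = 2199023255552 vertices.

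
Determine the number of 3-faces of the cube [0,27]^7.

f_3(7-cube) = (7 choose 3) · 2^4 = 560.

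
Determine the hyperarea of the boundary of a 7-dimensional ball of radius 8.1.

S_7(8.1) = 2·π^(7/2)·(8.1)^6 / Γ(7/2) ≈ 9.34089e+06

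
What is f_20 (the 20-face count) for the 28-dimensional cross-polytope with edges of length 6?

Number of 20-faces = 2^(20+1) · C(28,20+1) = 2097152 · 1184040 = 2483111854080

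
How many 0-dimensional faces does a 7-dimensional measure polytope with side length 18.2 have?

f_0(7-cube) = (7 choose 0) · 2^7 = 128.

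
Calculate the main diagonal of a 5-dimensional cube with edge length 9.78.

d = √(9.78² + 9.78² + ... + 9.78²) [5 terms] = √(5·9.78²) = 9.78√5 ≈ 21.8687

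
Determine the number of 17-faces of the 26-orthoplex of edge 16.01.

Number of 17-faces = 2^(17+1) · C(26,17+1) = 262144 · 1562275 = 409541017600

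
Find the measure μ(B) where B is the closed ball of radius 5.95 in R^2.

V_2(5.95) = π^(2/2) · (5.95)^2 / Γ(2/2 + 1) ≈ 111.22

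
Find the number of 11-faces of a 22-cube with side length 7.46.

Choose 11 of 22 axes to span the face (C(22,11) = 705432 ways), then fix each of the remaining 11 coordinates at one of its two extreme values (2^11 = 2048 ways): 705432·2048 = 1444724736.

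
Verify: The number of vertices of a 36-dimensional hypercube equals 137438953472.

False. The 36-cube has 2^36 = 68719476736 vertices.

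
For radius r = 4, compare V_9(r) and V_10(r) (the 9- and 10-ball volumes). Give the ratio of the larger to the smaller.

V_9(4) ≈ 864684, V_10(4) ≈ 2.67404e+06. The 10-ball is larger by a factor of 3.093.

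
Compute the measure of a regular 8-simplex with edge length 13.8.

V = (13.8^8 / 8!) · √((8+1) / 2^8) ≈ 6116.65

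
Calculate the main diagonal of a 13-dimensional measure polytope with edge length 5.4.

d = √(5.4² + 5.4² + ... + 5.4²) [13 terms] = √(13·5.4²) = 5.4√13 ≈ 19.47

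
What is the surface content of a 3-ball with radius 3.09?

S_3(3.09) = 2·π^(3/2)·(3.09)^2 / Γ(3/2) = 4πr² = 4π·(3.09)² ≈ 119.985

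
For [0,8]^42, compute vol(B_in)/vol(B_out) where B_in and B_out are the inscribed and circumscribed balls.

V_in / V_out = (r_in/r_out)^42 = (1/√42)^42 = 42^(-42/2) ≈ 8.1614e-35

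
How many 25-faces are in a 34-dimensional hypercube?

Choose 25 of 34 axes to span the face (C(34,25) = 52451256 ways), then fix each of the remaining 9 coordinates at one of its two extreme values (2^9 = 512 ways): 52451256·512 = 26855043072.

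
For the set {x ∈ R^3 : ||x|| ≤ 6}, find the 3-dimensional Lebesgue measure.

Volume = π^{3/2}·(6)^3/Γ(5/2) = 288·π ≈ 904.779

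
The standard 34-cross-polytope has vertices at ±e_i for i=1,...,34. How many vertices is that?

The 34-dimensional cross-polytope has 2n = 2·34 = 68 vertices.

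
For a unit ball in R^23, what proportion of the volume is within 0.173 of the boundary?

V(inner)/V(outer) = ((1-0.173)/1)^23 ≈ 0.01267, so the shell fraction is 0.987334.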